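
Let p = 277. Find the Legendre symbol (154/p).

Pull out 2: since 277 ≡ 5 (mod 8), (2/277) = -1.
Reciprocity: 77 ≡ 1 and 277 ≡ 1 (mod 4), so (77/277) = +(277/77).
Reduce top mod 77: now compute (46/77).
Pull out 2: since 77 ≡ 5 (mod 8), (2/77) = -1.
Reciprocity: 23 ≡ 3 and 77 ≡ 1 (mod 4), so (23/77) = +(77/23).
Reduce top mod 23: now compute (8/23).
Pull out 2^3: since 23 ≡ 7 (mod 8), (2/23) = +1, so (2/23)^3 = +1.
Reached (1/23) = 1. Collecting the sign flips along the way, the symbol is +1.

1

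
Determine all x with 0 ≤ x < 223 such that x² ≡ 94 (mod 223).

Since 223 ≡ 3 (mod 4), a square root of 94 is 94^((223+1)/4) = 94^56 mod 223.
Repeated squaring: 94^2≡139, 94^4≡143, 94^8≡156, 94^16≡29, 94^32≡172 (mod 223).
94^56 = 94^(32+16+8) ≡ 81 (mod 223).
Check: 81² = 6561 ≡ 94 (mod 223). The two roots are 81 and 142.

81, 142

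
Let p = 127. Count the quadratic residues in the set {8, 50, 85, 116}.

2

(8/127) = +1 → QR.
(50/127) = +1 → QR.
(85/127) = -1 → non-residue.
(116/127) = -1 → non-residue.
Total quadratic residues among the 4: 2.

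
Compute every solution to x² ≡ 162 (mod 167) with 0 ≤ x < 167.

50, 117

Since 167 ≡ 3 (mod 4), a square root of 162 is 162^((167+1)/4) = 162^42 mod 167.
Repeated squaring: 162^2≡25, 162^4≡124, 162^8≡12, 162^16≡144, 162^32≡28 (mod 167).
162^42 = 162^(32+8+2) ≡ 50 (mod 167).
Check: 50² = 2500 ≡ 162 (mod 167). The two roots are 50 and 117.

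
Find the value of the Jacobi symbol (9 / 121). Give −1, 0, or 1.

Reciprocity: 9 ≡ 1 and 121 ≡ 1 (mod 4), so (9/121) = +(121/9).
Reduce top mod 9: now compute (4/9).
Pull out 2^2: since 9 ≡ 1 (mod 8), (2/9) = +1, so (2/9)^2 = +1.
Reached (1/9) = 1. Collecting the sign flips along the way, the symbol is +1.

1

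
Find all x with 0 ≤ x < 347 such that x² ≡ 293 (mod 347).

41, 306

Since 347 ≡ 3 (mod 4), a square root of 293 is 293^((347+1)/4) = 293^87 mod 347.
Repeated squaring: 293^2≡140, 293^4≡168, 293^8≡117, 293^16≡156, 293^32≡46, 293^64≡34 (mod 347).
293^87 = 293^(64+16+4+2+1) ≡ 306 (mod 347).
Check: 306² = 93636 ≡ 293 (mod 347). The two roots are 41 and 306.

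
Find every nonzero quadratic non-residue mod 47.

5,10,11,13,15,19,20,22,23,26,29,30,31,33,35,38,39,40,41,43,44,45,46

Square k = 1,…,23 (k and 47−k give the same square):
1²=1, 2²=4, 3²=9, 4²=16, 5²=25, 6²=36, 7²≡2, 8²≡17, 9²≡34, 10²≡6, 11²≡27, 12²≡3, 13²≡28, 14²≡8, 15²≡37, 16²≡21, 17²≡7, 18²≡42, 19²≡32, 20²≡24, 21²≡18, 22²≡14, 23²≡12 (mod 47).
The residues are {1, 2, 3, 4, 6, 7, 8, 9, 12, 14, 16, 17, 18, 21, 24, 25, 27, 28, 32, 34, 36, 37, 42}; the non-residues are the remaining 23 nonzero classes.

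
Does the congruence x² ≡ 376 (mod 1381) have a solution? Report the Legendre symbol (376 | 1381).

-1

Pull out 2^3: since 1381 ≡ 5 (mod 8), (2/1381) = -1, so (2/1381)^3 = -1.
Reciprocity: 47 ≡ 3 and 1381 ≡ 1 (mod 4), so (47/1381) = +(1381/47).
Reduce top mod 47: now compute (18/47).
Pull out 2: since 47 ≡ 7 (mod 8), (2/47) = +1.
Reciprocity: 9 ≡ 1 and 47 ≡ 3 (mod 4), so (9/47) = +(47/9).
Reduce top mod 9: now compute (2/9).
Pull out 2: since 9 ≡ 1 (mod 8), (2/9) = +1.
Reached (1/9) = 1. Collecting the sign flips along the way, the symbol is -1.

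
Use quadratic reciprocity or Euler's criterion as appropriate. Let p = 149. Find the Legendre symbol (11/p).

Euler's criterion: (11/149) ≡ 11^74 (mod 149).
11^2 ≡ 121 (mod 149)
11^4 ≡ 39 (mod 149)
11^8 ≡ 31 (mod 149)
11^16 ≡ 67 (mod 149)
11^32 ≡ 19 (mod 149)
11^64 ≡ 63 (mod 149)
11^74 = 11^(64+8+2) ≡ 148 (mod 149).
Result is 148 ≡ −1, so (11/149) = −1.

-1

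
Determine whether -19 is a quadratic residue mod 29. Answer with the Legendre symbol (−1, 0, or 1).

Euler's criterion: (-19/29) ≡ 10^14 (mod 29).
10^2 ≡ 13 (mod 29)
10^4 ≡ 24 (mod 29)
10^8 ≡ 25 (mod 29)
10^14 = 10^(8+4+2) ≡ 28 (mod 29).
Result is 28 ≡ −1, so (-19/29) = −1.

-1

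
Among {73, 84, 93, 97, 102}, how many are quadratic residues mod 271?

(73/271) = -1 → non-residue.
(84/271) = -1 → non-residue.
(93/271) = -1 → non-residue.
(97/271) = -1 → non-residue.
(102/271) = -1 → non-residue.
Total quadratic residues among the 5: 0.

0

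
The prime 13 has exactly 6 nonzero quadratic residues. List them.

1,3,4,9,10,12

Square k = 1,…,6 (k and 13−k give the same square):
1²=1, 2²=4, 3²=9, 4²≡3, 5²≡12, 6²≡10 (mod 13).
So the quadratic residues mod 13 are {1, 3, 4, 9, 10, 12}.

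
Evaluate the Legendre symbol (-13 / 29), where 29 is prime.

First reduce: -13 ≡ 16 (mod 29).
Pull out 2^4: since 29 ≡ 5 (mod 8), (2/29) = -1, so (2/29)^4 = +1.
Reached (1/29) = 1. Collecting the sign flips along the way, the symbol is +1.

1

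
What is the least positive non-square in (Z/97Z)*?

(2/97) = +1, so 2 is a residue.
(3/97) = +1, so 3 is a residue.
(4/97) = +1, so 4 is a residue.
(5/97) = −1, so 5 is the smallest positive non-residue mod 97.

5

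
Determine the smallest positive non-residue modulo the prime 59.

(2/59) = −1, so 2 is the smallest positive non-residue mod 59.

2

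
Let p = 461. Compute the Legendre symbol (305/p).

1

Euler's criterion: (305/461) ≡ 305^230 (mod 461).
305^2 ≡ 364 (mod 461)
305^4 ≡ 189 (mod 461)
305^8 ≡ 224 (mod 461)
305^16 ≡ 388 (mod 461)
305^32 ≡ 258 (mod 461)
305^64 ≡ 180 (mod 461)
305^128 ≡ 130 (mod 461)
305^230 = 305^(128+64+32+4+2) ≡ 1 (mod 461).
Result is 1, so (305/461) = 1.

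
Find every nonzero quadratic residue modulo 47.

Square k = 1,…,23 (k and 47−k give the same square):
1²=1, 2²=4, 3²=9, 4²=16, 5²=25, 6²=36, 7²≡2, 8²≡17, 9²≡34, 10²≡6, 11²≡27, 12²≡3, 13²≡28, 14²≡8, 15²≡37, 16²≡21, 17²≡7, 18²≡42, 19²≡32, 20²≡24, 21²≡18, 22²≡14, 23²≡12 (mod 47).
So the quadratic residues mod 47 are {1, 2, 3, 4, 6, 7, 8, 9, 12, 14, 16, 17, 18, 21, 24, 25, 27, 28, 32, 34, 36, 37, 42}.

1,2,3,4,6,7,8,9,12,14,16,17,18,21,24,25,27,28,32,34,36,37,42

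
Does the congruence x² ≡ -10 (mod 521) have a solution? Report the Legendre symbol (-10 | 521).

First reduce: -10 ≡ 511 (mod 521).
Reciprocity: 511 ≡ 3 and 521 ≡ 1 (mod 4), so (511/521) = +(521/511).
Reduce top mod 511: now compute (10/511).
Pull out 2: since 511 ≡ 7 (mod 8), (2/511) = +1.
Reciprocity: 5 ≡ 1 and 511 ≡ 3 (mod 4), so (5/511) = +(511/5).
Reduce top mod 5: now compute (1/5).
Reached (1/5) = 1. Collecting the sign flips along the way, the symbol is +1.

1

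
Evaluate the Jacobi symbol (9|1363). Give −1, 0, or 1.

Reciprocity: 9 ≡ 1 and 1363 ≡ 3 (mod 4), so (9/1363) = +(1363/9).
Reduce top mod 9: now compute (4/9).
Pull out 2^2: since 9 ≡ 1 (mod 8), (2/9) = +1, so (2/9)^2 = +1.
Reached (1/9) = 1. Collecting the sign flips along the way, the symbol is +1.

1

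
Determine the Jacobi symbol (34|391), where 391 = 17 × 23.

0

Pull out 2: since 391 ≡ 7 (mod 8), (2/391) = +1.
Reciprocity: 17 ≡ 1 and 391 ≡ 3 (mod 4), so (17/391) = +(391/17).
Reduce top mod 17: now compute (0/17).
Top reduces to 0: gcd > 1, so the symbol is 0.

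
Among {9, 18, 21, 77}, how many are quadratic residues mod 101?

3

(9/101) = +1 → QR.
(18/101) = -1 → non-residue.
(21/101) = +1 → QR.
(77/101) = +1 → QR.
Total quadratic residues among the 4: 3.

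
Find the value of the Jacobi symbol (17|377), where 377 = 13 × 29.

Reciprocity: 17 ≡ 1 and 377 ≡ 1 (mod 4), so (17/377) = +(377/17).
Reduce top mod 17: now compute (3/17).
Reciprocity: 3 ≡ 3 and 17 ≡ 1 (mod 4), so (3/17) = +(17/3).
Reduce top mod 3: now compute (2/3).
Pull out 2: since 3 ≡ 3 (mod 8), (2/3) = -1.
Reached (1/3) = 1. Collecting the sign flips along the way, the symbol is -1.

-1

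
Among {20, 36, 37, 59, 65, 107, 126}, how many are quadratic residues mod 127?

3

(20/127) = -1 → non-residue.
(36/127) = +1 → QR.
(37/127) = +1 → QR.
(59/127) = -1 → non-residue.
(65/127) = -1 → non-residue.
(107/127) = +1 → QR.
(126/127) = -1 → non-residue.
Total quadratic residues among the 7: 3.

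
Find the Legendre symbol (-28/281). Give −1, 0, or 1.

Euler's criterion: (-28/281) ≡ 253^140 (mod 281).
253^2 ≡ 222 (mod 281)
253^4 ≡ 109 (mod 281)
253^8 ≡ 79 (mod 281)
253^16 ≡ 59 (mod 281)
253^32 ≡ 109 (mod 281)
253^64 ≡ 79 (mod 281)
253^128 ≡ 59 (mod 281)
253^140 = 253^(128+8+4) ≡ 1 (mod 281).
Result is 1, so (-28/281) = 1.

1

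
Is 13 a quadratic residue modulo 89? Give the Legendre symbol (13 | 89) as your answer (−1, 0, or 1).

Reciprocity: 13 ≡ 1 and 89 ≡ 1 (mod 4), so (13/89) = +(89/13).
Reduce top mod 13: now compute (11/13).
Reciprocity: 11 ≡ 3 and 13 ≡ 1 (mod 4), so (11/13) = +(13/11).
Reduce top mod 11: now compute (2/11).
Pull out 2: since 11 ≡ 3 (mod 8), (2/11) = -1.
Reached (1/11) = 1. Collecting the sign flips along the way, the symbol is -1.

-1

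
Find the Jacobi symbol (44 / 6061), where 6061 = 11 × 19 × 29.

0

Pull out 2^2: since 6061 ≡ 5 (mod 8), (2/6061) = -1, so (2/6061)^2 = +1.
Reciprocity: 11 ≡ 3 and 6061 ≡ 1 (mod 4), so (11/6061) = +(6061/11).
Reduce top mod 11: now compute (0/11).
Top reduces to 0: gcd > 1, so the symbol is 0.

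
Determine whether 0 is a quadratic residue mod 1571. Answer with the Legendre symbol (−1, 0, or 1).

0

Top reduces to 0: gcd > 1, so the symbol is 0.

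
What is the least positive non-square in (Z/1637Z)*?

(2/1637) = −1, so 2 is the smallest positive non-residue mod 1637.

2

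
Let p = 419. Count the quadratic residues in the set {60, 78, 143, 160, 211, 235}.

2

(60/419) = +1 → QR.
(78/419) = -1 → non-residue.
(143/419) = -1 → non-residue.
(160/419) = -1 → non-residue.
(211/419) = -1 → non-residue.
(235/419) = +1 → QR.
Total quadratic residues among the 6: 2.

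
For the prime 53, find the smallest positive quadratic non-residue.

(2/53) = −1, so 2 is the smallest positive non-residue mod 53.

2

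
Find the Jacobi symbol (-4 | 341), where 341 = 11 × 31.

First reduce: -4 ≡ 337 (mod 341).
Reciprocity: 337 ≡ 1 and 341 ≡ 1 (mod 4), so (337/341) = +(341/337).
Reduce top mod 337: now compute (4/337).
Pull out 2^2: since 337 ≡ 1 (mod 8), (2/337) = +1, so (2/337)^2 = +1.
Reached (1/337) = 1. Collecting the sign flips along the way, the symbol is +1.

1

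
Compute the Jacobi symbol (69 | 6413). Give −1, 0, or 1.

Reciprocity: 69 ≡ 1 and 6413 ≡ 1 (mod 4), so (69/6413) = +(6413/69).
Reduce top mod 69: now compute (65/69).
Reciprocity: 65 ≡ 1 and 69 ≡ 1 (mod 4), so (65/69) = +(69/65).
Reduce top mod 65: now compute (4/65).
Pull out 2^2: since 65 ≡ 1 (mod 8), (2/65) = +1, so (2/65)^2 = +1.
Reached (1/65) = 1. Collecting the sign flips along the way, the symbol is +1.

1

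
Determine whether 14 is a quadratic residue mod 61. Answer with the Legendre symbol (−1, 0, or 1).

Pull out 2: since 61 ≡ 5 (mod 8), (2/61) = -1.
Reciprocity: 7 ≡ 3 and 61 ≡ 1 (mod 4), so (7/61) = +(61/7).
Reduce top mod 7: now compute (5/7).
Reciprocity: 5 ≡ 1 and 7 ≡ 3 (mod 4), so (5/7) = +(7/5).
Reduce top mod 5: now compute (2/5).
Pull out 2: since 5 ≡ 5 (mod 8), (2/5) = -1.
Reached (1/5) = 1. Collecting the sign flips along the way, the symbol is +1.

1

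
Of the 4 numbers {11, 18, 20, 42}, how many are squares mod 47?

(11/47) = -1 → non-residue.
(18/47) = +1 → QR.
(20/47) = -1 → non-residue.
(42/47) = +1 → QR.
Total quadratic residues among the 4: 2.

2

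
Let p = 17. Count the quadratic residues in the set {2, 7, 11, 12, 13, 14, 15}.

3

(2/17) = +1 → QR.
(7/17) = -1 → non-residue.
(11/17) = -1 → non-residue.
(12/17) = -1 → non-residue.
(13/17) = +1 → QR.
(14/17) = -1 → non-residue.
(15/17) = +1 → QR.
Total quadratic residues among the 7: 3.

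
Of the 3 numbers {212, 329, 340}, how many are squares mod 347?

(212/347) = +1 → QR.
(329/347) = +1 → QR.
(340/347) = +1 → QR.
Total quadratic residues among the 3: 3.

3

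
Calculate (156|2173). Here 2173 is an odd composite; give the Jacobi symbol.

-1

Pull out 2^2: since 2173 ≡ 5 (mod 8), (2/2173) = -1, so (2/2173)^2 = +1.
Reciprocity: 39 ≡ 3 and 2173 ≡ 1 (mod 4), so (39/2173) = +(2173/39).
Reduce top mod 39: now compute (28/39).
Pull out 2^2: since 39 ≡ 7 (mod 8), (2/39) = +1, so (2/39)^2 = +1.
Reciprocity: 7 ≡ 3 and 39 ≡ 3 (mod 4), so (7/39) = −(39/7).
Reduce top mod 7: now compute (4/7).
Pull out 2^2: since 7 ≡ 7 (mod 8), (2/7) = +1, so (2/7)^2 = +1.
Reached (1/7) = 1. Collecting the sign flips along the way, the symbol is -1.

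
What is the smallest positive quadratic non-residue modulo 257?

(2/257) = +1, so 2 is a residue.
(3/257) = −1, so 3 is the smallest positive non-residue mod 257.

3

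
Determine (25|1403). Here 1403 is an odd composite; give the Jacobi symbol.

1

Reciprocity: 25 ≡ 1 and 1403 ≡ 3 (mod 4), so (25/1403) = +(1403/25).
Reduce top mod 25: now compute (3/25).
Reciprocity: 3 ≡ 3 and 25 ≡ 1 (mod 4), so (3/25) = +(25/3).
Reduce top mod 3: now compute (1/3).
Reached (1/3) = 1. Collecting the sign flips along the way, the symbol is +1.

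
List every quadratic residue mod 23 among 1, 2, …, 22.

1,2,3,4,6,8,9,12,13,16,18

Square k = 1,…,11 (k and 23−k give the same square):
1²=1, 2²=4, 3²=9, 4²=16, 5²≡2, 6²≡13, 7²≡3, 8²≡18, 9²≡12, 10²≡8, 11²≡6 (mod 23).
So the quadratic residues mod 23 are {1, 2, 3, 4, 6, 8, 9, 12, 13, 16, 18}.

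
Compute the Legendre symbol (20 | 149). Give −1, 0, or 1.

Pull out 2^2: since 149 ≡ 5 (mod 8), (2/149) = -1, so (2/149)^2 = +1.
Reciprocity: 5 ≡ 1 and 149 ≡ 1 (mod 4), so (5/149) = +(149/5).
Reduce top mod 5: now compute (4/5).
Pull out 2^2: since 5 ≡ 5 (mod 8), (2/5) = -1, so (2/5)^2 = +1.
Reached (1/5) = 1. Collecting the sign flips along the way, the symbol is +1.

1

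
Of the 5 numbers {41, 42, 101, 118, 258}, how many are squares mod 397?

2

(41/397) = -1 → non-residue.
(42/397) = +1 → QR.
(101/397) = -1 → non-residue.
(118/397) = +1 → QR.
(258/397) = -1 → non-residue.
Total quadratic residues among the 5: 2.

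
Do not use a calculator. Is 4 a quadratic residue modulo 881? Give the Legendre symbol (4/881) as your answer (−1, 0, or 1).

Pull out 2^2: since 881 ≡ 1 (mod 8), (2/881) = +1, so (2/881)^2 = +1.
Reached (1/881) = 1. Collecting the sign flips along the way, the symbol is +1.

1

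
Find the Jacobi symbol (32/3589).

-1

Pull out 2^5: since 3589 ≡ 5 (mod 8), (2/3589) = -1, so (2/3589)^5 = -1.
Reached (1/3589) = 1. Collecting the sign flips along the way, the symbol is -1.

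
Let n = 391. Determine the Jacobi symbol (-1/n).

-1

First reduce: -1 ≡ 390 (mod 391).
Pull out 2: since 391 ≡ 7 (mod 8), (2/391) = +1.
Reciprocity: 195 ≡ 3 and 391 ≡ 3 (mod 4), so (195/391) = −(391/195).
Reduce top mod 195: now compute (1/195).
Reached (1/195) = 1. Collecting the sign flips along the way, the symbol is -1.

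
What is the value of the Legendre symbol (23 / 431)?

Reciprocity: 23 ≡ 3 and 431 ≡ 3 (mod 4), so (23/431) = −(431/23).
Reduce top mod 23: now compute (17/23).
Reciprocity: 17 ≡ 1 and 23 ≡ 3 (mod 4), so (17/23) = +(23/17).
Reduce top mod 17: now compute (6/17).
Pull out 2: since 17 ≡ 1 (mod 8), (2/17) = +1.
Reciprocity: 3 ≡ 3 and 17 ≡ 1 (mod 4), so (3/17) = +(17/3).
Reduce top mod 3: now compute (2/3).
Pull out 2: since 3 ≡ 3 (mod 8), (2/3) = -1.
Reached (1/3) = 1. Collecting the sign flips along the way, the symbol is +1.

1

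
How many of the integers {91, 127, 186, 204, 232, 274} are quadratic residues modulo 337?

2

(91/337) = +1 → QR.
(127/337) = -1 → non-residue.
(186/337) = -1 → non-residue.
(204/337) = -1 → non-residue.
(232/337) = -1 → non-residue.
(274/337) = +1 → QR.
Total quadratic residues among the 6: 2.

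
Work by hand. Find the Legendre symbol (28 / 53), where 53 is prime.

1

Pull out 2^2: since 53 ≡ 5 (mod 8), (2/53) = -1, so (2/53)^2 = +1.
Reciprocity: 7 ≡ 3 and 53 ≡ 1 (mod 4), so (7/53) = +(53/7).
Reduce top mod 7: now compute (4/7).
Pull out 2^2: since 7 ≡ 7 (mod 8), (2/7) = +1, so (2/7)^2 = +1.
Reached (1/7) = 1. Collecting the sign flips along the way, the symbol is +1.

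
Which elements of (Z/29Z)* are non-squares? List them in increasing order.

2,3,8,10,11,12,14,15,17,18,19,21,26,27

Square k = 1,…,14 (k and 29−k give the same square):
1²=1, 2²=4, 3²=9, 4²=16, 5²=25, 6²≡7, 7²≡20, 8²≡6, 9²≡23, 10²≡13, 11²≡5, 12²≡28, 13²≡24, 14²≡22 (mod 29).
The residues are {1, 4, 5, 6, 7, 9, 13, 16, 20, 22, 23, 24, 25, 28}; the non-residues are the remaining 14 nonzero classes.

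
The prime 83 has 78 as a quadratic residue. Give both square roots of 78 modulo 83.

24, 59

Since 83 ≡ 3 (mod 4), a square root of 78 is 78^((83+1)/4) = 78^21 mod 83.
Repeated squaring: 78^2≡25, 78^4≡44, 78^8≡27, 78^16≡65 (mod 83).
78^21 = 78^(16+4+1) ≡ 59 (mod 83).
Check: 59² = 3481 ≡ 78 (mod 83). The two roots are 24 and 59.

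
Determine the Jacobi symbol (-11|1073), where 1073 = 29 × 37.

First reduce: -11 ≡ 1062 (mod 1073).
Pull out 2: since 1073 ≡ 1 (mod 8), (2/1073) = +1.
Reciprocity: 531 ≡ 3 and 1073 ≡ 1 (mod 4), so (531/1073) = +(1073/531).
Reduce top mod 531: now compute (11/531).
Reciprocity: 11 ≡ 3 and 531 ≡ 3 (mod 4), so (11/531) = −(531/11).
Reduce top mod 11: now compute (3/11).
Reciprocity: 3 ≡ 3 and 11 ≡ 3 (mod 4), so (3/11) = −(11/3).
Reduce top mod 3: now compute (2/3).
Pull out 2: since 3 ≡ 3 (mod 8), (2/3) = -1.
Reached (1/3) = 1. Collecting the sign flips along the way, the symbol is -1.

-1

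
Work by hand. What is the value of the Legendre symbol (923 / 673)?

Euler's criterion: (923/673) ≡ 250^336 (mod 673).
250^2 ≡ 584 (mod 673)
250^4 ≡ 518 (mod 673)
250^8 ≡ 470 (mod 673)
250^16 ≡ 156 (mod 673)
250^32 ≡ 108 (mod 673)
250^64 ≡ 223 (mod 673)
250^128 ≡ 600 (mod 673)
250^256 ≡ 618 (mod 673)
250^336 = 250^(256+64+16) ≡ 672 (mod 673).
Result is 672 ≡ −1, so (923/673) = −1.

-1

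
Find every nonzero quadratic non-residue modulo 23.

5 7 10 11 14 15 17 19 20 21 22

Square k = 1,…,11 (k and 23−k give the same square):
1²=1, 2²=4, 3²=9, 4²=16, 5²≡2, 6²≡13, 7²≡3, 8²≡18, 9²≡12, 10²≡8, 11²≡6 (mod 23).
The residues are {1, 2, 3, 4, 6, 8, 9, 12, 13, 16, 18}; the non-residues are the remaining 11 nonzero classes.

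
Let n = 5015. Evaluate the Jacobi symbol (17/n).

Reciprocity: 17 ≡ 1 and 5015 ≡ 3 (mod 4), so (17/5015) = +(5015/17).
Reduce top mod 17: now compute (0/17).
Top reduces to 0: gcd > 1, so the symbol is 0.

0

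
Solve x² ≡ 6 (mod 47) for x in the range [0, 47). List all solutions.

Since 47 ≡ 3 (mod 4), a square root of 6 is 6^((47+1)/4) = 6^12 mod 47.
Repeated squaring: 6^2≡36, 6^4≡27, 6^8≡24 (mod 47).
6^12 = 6^(8+4) ≡ 37 (mod 47).
Check: 37² = 1369 ≡ 6 (mod 47). The two roots are 10 and 37.

10, 37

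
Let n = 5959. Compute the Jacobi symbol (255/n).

-1

Reciprocity: 255 ≡ 3 and 5959 ≡ 3 (mod 4), so (255/5959) = −(5959/255).
Reduce top mod 255: now compute (94/255).
Pull out 2: since 255 ≡ 7 (mod 8), (2/255) = +1.
Reciprocity: 47 ≡ 3 and 255 ≡ 3 (mod 4), so (47/255) = −(255/47).
Reduce top mod 47: now compute (20/47).
Pull out 2^2: since 47 ≡ 7 (mod 8), (2/47) = +1, so (2/47)^2 = +1.
Reciprocity: 5 ≡ 1 and 47 ≡ 3 (mod 4), so (5/47) = +(47/5).
Reduce top mod 5: now compute (2/5).
Pull out 2: since 5 ≡ 5 (mod 8), (2/5) = -1.
Reached (1/5) = 1. Collecting the sign flips along the way, the symbol is -1.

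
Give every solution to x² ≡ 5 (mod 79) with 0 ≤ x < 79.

Since 79 ≡ 3 (mod 4), a square root of 5 is 5^((79+1)/4) = 5^20 mod 79.
Repeated squaring: 5^2≡25, 5^4≡72, 5^8≡49, 5^16≡31 (mod 79).
5^20 = 5^(16+4) ≡ 20 (mod 79).
Check: 20² = 400 ≡ 5 (mod 79). The two roots are 20 and 59.

20, 59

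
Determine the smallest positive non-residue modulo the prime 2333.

2

(2/2333) = −1, so 2 is the smallest positive non-residue mod 2333.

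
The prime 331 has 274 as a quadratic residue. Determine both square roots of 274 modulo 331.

85, 246

Since 331 ≡ 3 (mod 4), a square root of 274 is 274^((331+1)/4) = 274^83 mod 331.
Repeated squaring: 274^2≡270, 274^4≡80, 274^8≡111, 274^16≡74, 274^32≡180, 274^64≡293 (mod 331).
274^83 = 274^(64+16+2+1) ≡ 85 (mod 331).
Check: 85² = 7225 ≡ 274 (mod 331). The two roots are 85 and 246.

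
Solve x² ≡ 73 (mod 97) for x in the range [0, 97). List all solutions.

48, 49

97 ≡ 1 (mod 4), so we find a root by search.
Trying successive values, 48² = 2304 ≡ 73 (mod 97). The other root is 97 − 48 = 49.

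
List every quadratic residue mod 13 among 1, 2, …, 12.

Square k = 1,…,6 (k and 13−k give the same square):
1²=1, 2²=4, 3²=9, 4²≡3, 5²≡12, 6²≡10 (mod 13).
So the quadratic residues mod 13 are {1, 3, 4, 9, 10, 12}.

1, 3, 4, 9, 10, 12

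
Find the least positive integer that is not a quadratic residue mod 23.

(2/23) = +1, so 2 is a residue.
(3/23) = +1, so 3 is a residue.
(4/23) = +1, so 4 is a residue.
(5/23) = −1, so 5 is the smallest positive non-residue mod 23.

5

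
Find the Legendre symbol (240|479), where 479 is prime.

1

Pull out 2^4: since 479 ≡ 7 (mod 8), (2/479) = +1, so (2/479)^4 = +1.
Reciprocity: 15 ≡ 3 and 479 ≡ 3 (mod 4), so (15/479) = −(479/15).
Reduce top mod 15: now compute (14/15).
Pull out 2: since 15 ≡ 7 (mod 8), (2/15) = +1.
Reciprocity: 7 ≡ 3 and 15 ≡ 3 (mod 4), so (7/15) = −(15/7).
Reduce top mod 7: now compute (1/7).
Reached (1/7) = 1. Collecting the sign flips along the way, the symbol is +1.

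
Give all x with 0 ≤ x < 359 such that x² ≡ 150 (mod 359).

48, 311

Since 359 ≡ 3 (mod 4), a square root of 150 is 150^((359+1)/4) = 150^90 mod 359.
Repeated squaring: 150^2≡242, 150^4≡47, 150^8≡55, 150^16≡153, 150^32≡74, 150^64≡91 (mod 359).
150^90 = 150^(64+16+8+2) ≡ 48 (mod 359).
Check: 48² = 2304 ≡ 150 (mod 359). The two roots are 48 and 311.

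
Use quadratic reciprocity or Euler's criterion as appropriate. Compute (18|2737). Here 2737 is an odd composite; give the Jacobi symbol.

1

Pull out 2: since 2737 ≡ 1 (mod 8), (2/2737) = +1.
Reciprocity: 9 ≡ 1 and 2737 ≡ 1 (mod 4), so (9/2737) = +(2737/9).
Reduce top mod 9: now compute (1/9).
Reached (1/9) = 1. Collecting the sign flips along the way, the symbol is +1.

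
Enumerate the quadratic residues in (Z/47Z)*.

Square k = 1,…,23 (k and 47−k give the same square):
1²=1, 2²=4, 3²=9, 4²=16, 5²=25, 6²=36, 7²≡2, 8²≡17, 9²≡34, 10²≡6, 11²≡27, 12²≡3, 13²≡28, 14²≡8, 15²≡37, 16²≡21, 17²≡7, 18²≡42, 19²≡32, 20²≡24, 21²≡18, 22²≡14, 23²≡12 (mod 47).
So the quadratic residues mod 47 are {1, 2, 3, 4, 6, 7, 8, 9, 12, 14, 16, 17, 18, 21, 24, 25, 27, 28, 32, 34, 36, 37, 42}.

1 2 3 4 6 7 8 9 12 14 16 17 18 21 24 25 27 28 32 34 36 37 42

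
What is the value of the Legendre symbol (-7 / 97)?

Euler's criterion: (-7/97) ≡ 90^48 (mod 97).
90^2 ≡ 49 (mod 97)
90^4 ≡ 73 (mod 97)
90^8 ≡ 91 (mod 97)
90^16 ≡ 36 (mod 97)
90^32 ≡ 35 (mod 97)
90^48 = 90^(32+16) ≡ 96 (mod 97).
Result is 96 ≡ −1, so (-7/97) = −1.

-1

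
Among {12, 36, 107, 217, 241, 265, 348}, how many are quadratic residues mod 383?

5

(12/383) = +1 → QR.
(36/383) = +1 → QR.
(107/383) = -1 → non-residue.
(217/383) = +1 → QR.
(241/383) = -1 → non-residue.
(265/383) = +1 → QR.
(348/383) = +1 → QR.
Total quadratic residues among the 7: 5.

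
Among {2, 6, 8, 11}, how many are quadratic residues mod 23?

3

(2/23) = +1 → QR.
(6/23) = +1 → QR.
(8/23) = +1 → QR.
(11/23) = -1 → non-residue.
Total quadratic residues among the 4: 3.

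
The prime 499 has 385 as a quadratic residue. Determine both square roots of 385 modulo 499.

Since 499 ≡ 3 (mod 4), a square root of 385 is 385^((499+1)/4) = 385^125 mod 499.
Repeated squaring: 385^2≡22, 385^4≡484, 385^8≡225, 385^16≡226, 385^32≡178, 385^64≡247 (mod 499).
385^125 = 385^(64+32+16+8+4+1) ≡ 297 (mod 499).
Check: 297² = 88209 ≡ 385 (mod 499). The two roots are 202 and 297.

202, 297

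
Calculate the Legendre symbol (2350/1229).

First reduce: 2350 ≡ 1121 (mod 1229).
Reciprocity: 1121 ≡ 1 and 1229 ≡ 1 (mod 4), so (1121/1229) = +(1229/1121).
Reduce top mod 1121: now compute (108/1121).
Pull out 2^2: since 1121 ≡ 1 (mod 8), (2/1121) = +1, so (2/1121)^2 = +1.
Reciprocity: 27 ≡ 3 and 1121 ≡ 1 (mod 4), so (27/1121) = +(1121/27).
Reduce top mod 27: now compute (14/27).
Pull out 2: since 27 ≡ 3 (mod 8), (2/27) = -1.
Reciprocity: 7 ≡ 3 and 27 ≡ 3 (mod 4), so (7/27) = −(27/7).
Reduce top mod 7: now compute (6/7).
Pull out 2: since 7 ≡ 7 (mod 8), (2/7) = +1.
Reciprocity: 3 ≡ 3 and 7 ≡ 3 (mod 4), so (3/7) = −(7/3).
Reduce top mod 3: now compute (1/3).
Reached (1/3) = 1. Collecting the sign flips along the way, the symbol is -1.

-1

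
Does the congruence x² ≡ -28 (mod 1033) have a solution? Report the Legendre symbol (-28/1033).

Euler's criterion: (-28/1033) ≡ 1005^516 (mod 1033).
1005^2 ≡ 784 (mod 1033)
1005^4 ≡ 21 (mod 1033)
1005^8 ≡ 441 (mod 1033)
1005^16 ≡ 277 (mod 1033)
1005^32 ≡ 287 (mod 1033)
1005^64 ≡ 762 (mod 1033)
1005^128 ≡ 98 (mod 1033)
1005^256 ≡ 307 (mod 1033)
1005^512 ≡ 246 (mod 1033)
1005^516 = 1005^(512+4) ≡ 1 (mod 1033).
Result is 1, so (-28/1033) = 1.

1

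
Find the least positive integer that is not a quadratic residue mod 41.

(2/41) = +1, so 2 is a residue.
(3/41) = −1, so 3 is the smallest positive non-residue mod 41.

3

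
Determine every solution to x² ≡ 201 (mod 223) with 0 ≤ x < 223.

76, 147

Since 223 ≡ 3 (mod 4), a square root of 201 is 201^((223+1)/4) = 201^56 mod 223.
Repeated squaring: 201^2≡38, 201^4≡106, 201^8≡86, 201^16≡37, 201^32≡31 (mod 223).
201^56 = 201^(32+16+8) ≡ 76 (mod 223).
Check: 76² = 5776 ≡ 201 (mod 223). The two roots are 76 and 147.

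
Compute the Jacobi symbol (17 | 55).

Reciprocity: 17 ≡ 1 and 55 ≡ 3 (mod 4), so (17/55) = +(55/17).
Reduce top mod 17: now compute (4/17).
Pull out 2^2: since 17 ≡ 1 (mod 8), (2/17) = +1, so (2/17)^2 = +1.
Reached (1/17) = 1. Collecting the sign flips along the way, the symbol is +1.

1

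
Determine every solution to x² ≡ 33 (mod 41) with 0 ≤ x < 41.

19, 22

41 ≡ 1 (mod 4), so we find a root by search.
Trying successive values, 19² = 361 ≡ 33 (mod 41). The other root is 41 − 19 = 22.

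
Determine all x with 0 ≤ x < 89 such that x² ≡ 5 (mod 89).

89 ≡ 1 (mod 4), so we find a root by search.
Trying successive values, 19² = 361 ≡ 5 (mod 89). The other root is 89 − 19 = 70.

19, 70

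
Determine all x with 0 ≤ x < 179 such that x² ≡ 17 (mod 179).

14, 165

Since 179 ≡ 3 (mod 4), a square root of 17 is 17^((179+1)/4) = 17^45 mod 179.
Repeated squaring: 17^2≡110, 17^4≡107, 17^8≡172, 17^16≡49, 17^32≡74 (mod 179).
17^45 = 17^(32+8+4+1) ≡ 14 (mod 179).
Check: 14² = 196 ≡ 17 (mod 179). The two roots are 14 and 165.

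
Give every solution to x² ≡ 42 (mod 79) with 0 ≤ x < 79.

11, 68

Since 79 ≡ 3 (mod 4), a square root of 42 is 42^((79+1)/4) = 42^20 mod 79.
Repeated squaring: 42^2≡26, 42^4≡44, 42^8≡40, 42^16≡20 (mod 79).
42^20 = 42^(16+4) ≡ 11 (mod 79).
Check: 11² = 121 ≡ 42 (mod 79). The two roots are 11 and 68.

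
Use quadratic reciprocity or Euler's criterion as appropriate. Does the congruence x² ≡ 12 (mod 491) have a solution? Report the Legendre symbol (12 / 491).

Pull out 2^2: since 491 ≡ 3 (mod 8), (2/491) = -1, so (2/491)^2 = +1.
Reciprocity: 3 ≡ 3 and 491 ≡ 3 (mod 4), so (3/491) = −(491/3).
Reduce top mod 3: now compute (2/3).
Pull out 2: since 3 ≡ 3 (mod 8), (2/3) = -1.
Reached (1/3) = 1. Collecting the sign flips along the way, the symbol is +1.

1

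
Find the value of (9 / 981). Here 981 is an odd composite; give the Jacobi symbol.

0

Reciprocity: 9 ≡ 1 and 981 ≡ 1 (mod 4), so (9/981) = +(981/9).
Reduce top mod 9: now compute (0/9).
Top reduces to 0: gcd > 1, so the symbol is 0.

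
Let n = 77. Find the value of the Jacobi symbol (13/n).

1

Reciprocity: 13 ≡ 1 and 77 ≡ 1 (mod 4), so (13/77) = +(77/13).
Reduce top mod 13: now compute (12/13).
Pull out 2^2: since 13 ≡ 5 (mod 8), (2/13) = -1, so (2/13)^2 = +1.
Reciprocity: 3 ≡ 3 and 13 ≡ 1 (mod 4), so (3/13) = +(13/3).
Reduce top mod 3: now compute (1/3).
Reached (1/3) = 1. Collecting the sign flips along the way, the symbol is +1.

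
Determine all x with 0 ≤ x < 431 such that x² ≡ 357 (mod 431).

Since 431 ≡ 3 (mod 4), a square root of 357 is 357^((431+1)/4) = 357^108 mod 431.
Repeated squaring: 357^2≡304, 357^4≡182, 357^8≡368, 357^16≡90, 357^32≡342, 357^64≡163 (mod 431).
357^108 = 357^(64+32+8+4) ≡ 139 (mod 431).
Check: 139² = 19321 ≡ 357 (mod 431). The two roots are 139 and 292.

139, 292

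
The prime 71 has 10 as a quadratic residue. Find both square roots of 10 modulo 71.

9, 62

Since 71 ≡ 3 (mod 4), a square root of 10 is 10^((71+1)/4) = 10^18 mod 71.
Repeated squaring: 10^2≡29, 10^4≡60, 10^8≡50, 10^16≡15 (mod 71).
10^18 = 10^(16+2) ≡ 9 (mod 71).
Check: 9² = 81 ≡ 10 (mod 71). The two roots are 9 and 62.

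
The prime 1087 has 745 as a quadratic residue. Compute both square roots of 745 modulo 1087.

Since 1087 ≡ 3 (mod 4), a square root of 745 is 745^((1087+1)/4) = 745^272 mod 1087.
Repeated squaring: 745^2≡655, 745^4≡747, 745^8≡378, 745^16≡487, 745^32≡203, 745^64≡990, 745^128≡713, 745^256≡740 (mod 1087).
745^272 = 745^(256+16) ≡ 583 (mod 1087).
Check: 583² = 339889 ≡ 745 (mod 1087). The two roots are 504 and 583.

504, 583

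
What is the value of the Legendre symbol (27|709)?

1

Euler's criterion: (27/709) ≡ 27^354 (mod 709).
27^2 ≡ 20 (mod 709)
27^4 ≡ 400 (mod 709)
27^8 ≡ 475 (mod 709)
27^16 ≡ 163 (mod 709)
27^32 ≡ 336 (mod 709)
27^64 ≡ 165 (mod 709)
27^128 ≡ 283 (mod 709)
27^256 ≡ 681 (mod 709)
27^354 = 27^(256+64+32+2) ≡ 1 (mod 709).
Result is 1, so (27/709) = 1.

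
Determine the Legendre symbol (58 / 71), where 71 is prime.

Pull out 2: since 71 ≡ 7 (mod 8), (2/71) = +1.
Reciprocity: 29 ≡ 1 and 71 ≡ 3 (mod 4), so (29/71) = +(71/29).
Reduce top mod 29: now compute (13/29).
Reciprocity: 13 ≡ 1 and 29 ≡ 1 (mod 4), so (13/29) = +(29/13).
Reduce top mod 13: now compute (3/13).
Reciprocity: 3 ≡ 3 and 13 ≡ 1 (mod 4), so (3/13) = +(13/3).
Reduce top mod 3: now compute (1/3).
Reached (1/3) = 1. Collecting the sign flips along the way, the symbol is +1.

1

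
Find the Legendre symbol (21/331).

Reciprocity: 21 ≡ 1 and 331 ≡ 3 (mod 4), so (21/331) = +(331/21).
Reduce top mod 21: now compute (16/21).
Pull out 2^4: since 21 ≡ 5 (mod 8), (2/21) = -1, so (2/21)^4 = +1.
Reached (1/21) = 1. Collecting the sign flips along the way, the symbol is +1.

1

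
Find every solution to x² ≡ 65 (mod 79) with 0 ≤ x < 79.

12, 67

Since 79 ≡ 3 (mod 4), a square root of 65 is 65^((79+1)/4) = 65^20 mod 79.
Repeated squaring: 65^2≡38, 65^4≡22, 65^8≡10, 65^16≡21 (mod 79).
65^20 = 65^(16+4) ≡ 67 (mod 79).
Check: 67² = 4489 ≡ 65 (mod 79). The two roots are 12 and 67.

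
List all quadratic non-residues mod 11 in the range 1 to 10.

Square k = 1,…,5 (k and 11−k give the same square):
1²=1, 2²=4, 3²=9, 4²≡5, 5²≡3 (mod 11).
The residues are {1, 3, 4, 5, 9}; the non-residues are the remaining 5 nonzero classes.

2 6 7 8 10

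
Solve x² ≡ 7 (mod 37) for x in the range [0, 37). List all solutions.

37 ≡ 1 (mod 4), so we find a root by search.
Trying successive values, 9² = 81 ≡ 7 (mod 37). The other root is 37 − 9 = 28.

9, 28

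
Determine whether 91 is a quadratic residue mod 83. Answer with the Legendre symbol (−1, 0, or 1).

-1

Euler's criterion: (91/83) ≡ 8^41 (mod 83).
8^2 ≡ 64 (mod 83)
8^4 ≡ 29 (mod 83)
8^8 ≡ 11 (mod 83)
8^16 ≡ 38 (mod 83)
8^32 ≡ 33 (mod 83)
8^41 = 8^(32+8+1) ≡ 82 (mod 83).
Result is 82 ≡ −1, so (91/83) = −1.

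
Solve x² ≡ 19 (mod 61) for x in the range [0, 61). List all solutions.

61 ≡ 1 (mod 4), so we find a root by search.
Trying successive values, 18² = 324 ≡ 19 (mod 61). The other root is 61 − 18 = 43.

18, 43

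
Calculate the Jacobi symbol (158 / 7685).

-1

Pull out 2: since 7685 ≡ 5 (mod 8), (2/7685) = -1.
Reciprocity: 79 ≡ 3 and 7685 ≡ 1 (mod 4), so (79/7685) = +(7685/79).
Reduce top mod 79: now compute (22/79).
Pull out 2: since 79 ≡ 7 (mod 8), (2/79) = +1.
Reciprocity: 11 ≡ 3 and 79 ≡ 3 (mod 4), so (11/79) = −(79/11).
Reduce top mod 11: now compute (2/11).
Pull out 2: since 11 ≡ 3 (mod 8), (2/11) = -1.
Reached (1/11) = 1. Collecting the sign flips along the way, the symbol is -1.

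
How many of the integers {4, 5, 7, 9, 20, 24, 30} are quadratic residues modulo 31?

5

(4/31) = +1 → QR.
(5/31) = +1 → QR.
(7/31) = +1 → QR.
(9/31) = +1 → QR.
(20/31) = +1 → QR.
(24/31) = -1 → non-residue.
(30/31) = -1 → non-residue.
Total quadratic residues among the 7: 5.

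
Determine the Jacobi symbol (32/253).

Pull out 2^5: since 253 ≡ 5 (mod 8), (2/253) = -1, so (2/253)^5 = -1.
Reached (1/253) = 1. Collecting the sign flips along the way, the symbol is -1.

-1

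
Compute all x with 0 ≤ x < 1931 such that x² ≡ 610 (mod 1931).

565, 1366

Since 1931 ≡ 3 (mod 4), a square root of 610 is 610^((1931+1)/4) = 610^483 mod 1931.
Repeated squaring: 610^2≡1348, 610^4≡33, 610^8≡1089, 610^16≡287, 610^32≡1267, 610^64≡628, 610^128≡460, 610^256≡1121 (mod 1931).
610^483 = 610^(256+128+64+32+2+1) ≡ 1366 (mod 1931).
Check: 1366² = 1865956 ≡ 610 (mod 1931). The two roots are 565 and 1366.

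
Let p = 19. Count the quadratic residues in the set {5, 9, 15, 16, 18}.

(5/19) = +1 → QR.
(9/19) = +1 → QR.
(15/19) = -1 → non-residue.
(16/19) = +1 → QR.
(18/19) = -1 → non-residue.
Total quadratic residues among the 5: 3.

3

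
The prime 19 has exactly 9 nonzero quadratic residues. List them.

1,4,5,6,7,9,11,16,17

Square k = 1,…,9 (k and 19−k give the same square):
1²=1, 2²=4, 3²=9, 4²=16, 5²≡6, 6²≡17, 7²≡11, 8²≡7, 9²≡5 (mod 19).
So the quadratic residues mod 19 are {1, 4, 5, 6, 7, 9, 11, 16, 17}.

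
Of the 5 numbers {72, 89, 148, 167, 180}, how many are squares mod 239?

2

(72/239) = +1 → QR.
(89/239) = -1 → non-residue.
(148/239) = -1 → non-residue.
(167/239) = -1 → non-residue.
(180/239) = +1 → QR.
Total quadratic residues among the 5: 2.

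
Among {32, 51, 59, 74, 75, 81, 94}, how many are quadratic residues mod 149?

(32/149) = -1 → non-residue.
(51/149) = -1 → non-residue.
(59/149) = -1 → non-residue.
(74/149) = -1 → non-residue.
(75/149) = -1 → non-residue.
(81/149) = +1 → QR.
(94/149) = -1 → non-residue.
Total quadratic residues among the 7: 1.

1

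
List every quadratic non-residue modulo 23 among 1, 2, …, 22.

5, 7, 10, 11, 14, 15, 17, 19, 20, 21, 22

Square k = 1,…,11 (k and 23−k give the same square):
1²=1, 2²=4, 3²=9, 4²=16, 5²≡2, 6²≡13, 7²≡3, 8²≡18, 9²≡12, 10²≡8, 11²≡6 (mod 23).
The residues are {1, 2, 3, 4, 6, 8, 9, 12, 13, 16, 18}; the non-residues are the remaining 11 nonzero classes.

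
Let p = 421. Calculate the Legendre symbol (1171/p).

Euler's criterion: (1171/421) ≡ 329^210 (mod 421).
329^2 ≡ 44 (mod 421)
329^4 ≡ 252 (mod 421)
329^8 ≡ 354 (mod 421)
329^16 ≡ 279 (mod 421)
329^32 ≡ 377 (mod 421)
329^64 ≡ 252 (mod 421)
329^128 ≡ 354 (mod 421)
329^210 = 329^(128+64+16+2) ≡ 420 (mod 421).
Result is 420 ≡ −1, so (1171/421) = −1.

-1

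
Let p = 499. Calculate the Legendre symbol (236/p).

-1

Pull out 2^2: since 499 ≡ 3 (mod 8), (2/499) = -1, so (2/499)^2 = +1.
Reciprocity: 59 ≡ 3 and 499 ≡ 3 (mod 4), so (59/499) = −(499/59).
Reduce top mod 59: now compute (27/59).
Reciprocity: 27 ≡ 3 and 59 ≡ 3 (mod 4), so (27/59) = −(59/27).
Reduce top mod 27: now compute (5/27).
Reciprocity: 5 ≡ 1 and 27 ≡ 3 (mod 4), so (5/27) = +(27/5).
Reduce top mod 5: now compute (2/5).
Pull out 2: since 5 ≡ 5 (mod 8), (2/5) = -1.
Reached (1/5) = 1. Collecting the sign flips along the way, the symbol is -1.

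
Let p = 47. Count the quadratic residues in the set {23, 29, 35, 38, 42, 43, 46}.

(23/47) = -1 → non-residue.
(29/47) = -1 → non-residue.
(35/47) = -1 → non-residue.
(38/47) = -1 → non-residue.
(42/47) = +1 → QR.
(43/47) = -1 → non-residue.
(46/47) = -1 → non-residue.
Total quadratic residues among the 7: 1.

1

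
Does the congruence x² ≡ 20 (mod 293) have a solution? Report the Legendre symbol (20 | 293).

-1

Euler's criterion: (20/293) ≡ 20^146 (mod 293).
20^2 ≡ 107 (mod 293)
20^4 ≡ 22 (mod 293)
20^8 ≡ 191 (mod 293)
20^16 ≡ 149 (mod 293)
20^32 ≡ 226 (mod 293)
20^64 ≡ 94 (mod 293)
20^128 ≡ 46 (mod 293)
20^146 = 20^(128+16+2) ≡ 292 (mod 293).
Result is 292 ≡ −1, so (20/293) = −1.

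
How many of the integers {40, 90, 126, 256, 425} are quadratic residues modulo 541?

(40/541) = -1 → non-residue.
(90/541) = -1 → non-residue.
(126/541) = -1 → non-residue.
(256/541) = +1 → QR.
(425/541) = -1 → non-residue.
Total quadratic residues among the 5: 1.

1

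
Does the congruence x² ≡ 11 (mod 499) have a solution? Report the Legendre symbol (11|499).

Reciprocity: 11 ≡ 3 and 499 ≡ 3 (mod 4), so (11/499) = −(499/11).
Reduce top mod 11: now compute (4/11).
Pull out 2^2: since 11 ≡ 3 (mod 8), (2/11) = -1, so (2/11)^2 = +1.
Reached (1/11) = 1. Collecting the sign flips along the way, the symbol is -1.

-1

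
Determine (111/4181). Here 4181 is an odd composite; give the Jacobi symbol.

Reciprocity: 111 ≡ 3 and 4181 ≡ 1 (mod 4), so (111/4181) = +(4181/111).
Reduce top mod 111: now compute (74/111).
Pull out 2: since 111 ≡ 7 (mod 8), (2/111) = +1.
Reciprocity: 37 ≡ 1 and 111 ≡ 3 (mod 4), so (37/111) = +(111/37).
Reduce top mod 37: now compute (0/37).
Top reduces to 0: gcd > 1, so the symbol is 0.

0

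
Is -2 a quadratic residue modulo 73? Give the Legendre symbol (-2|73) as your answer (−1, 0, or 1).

First reduce: -2 ≡ 71 (mod 73).
Reciprocity: 71 ≡ 3 and 73 ≡ 1 (mod 4), so (71/73) = +(73/71).
Reduce top mod 71: now compute (2/71).
Pull out 2: since 71 ≡ 7 (mod 8), (2/71) = +1.
Reached (1/71) = 1. Collecting the sign flips along the way, the symbol is +1.

1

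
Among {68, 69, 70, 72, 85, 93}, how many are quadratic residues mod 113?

3

(68/113) = -1 → non-residue.
(69/113) = +1 → QR.
(70/113) = -1 → non-residue.
(72/113) = +1 → QR.
(85/113) = +1 → QR.
(93/113) = -1 → non-residue.
Total quadratic residues among the 6: 3.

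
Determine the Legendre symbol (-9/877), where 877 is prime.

1

First reduce: -9 ≡ 868 (mod 877).
Pull out 2^2: since 877 ≡ 5 (mod 8), (2/877) = -1, so (2/877)^2 = +1.
Reciprocity: 217 ≡ 1 and 877 ≡ 1 (mod 4), so (217/877) = +(877/217).
Reduce top mod 217: now compute (9/217).
Reciprocity: 9 ≡ 1 and 217 ≡ 1 (mod 4), so (9/217) = +(217/9).
Reduce top mod 9: now compute (1/9).
Reached (1/9) = 1. Collecting the sign flips along the way, the symbol is +1.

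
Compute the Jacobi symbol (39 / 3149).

Reciprocity: 39 ≡ 3 and 3149 ≡ 1 (mod 4), so (39/3149) = +(3149/39).
Reduce top mod 39: now compute (29/39).
Reciprocity: 29 ≡ 1 and 39 ≡ 3 (mod 4), so (29/39) = +(39/29).
Reduce top mod 29: now compute (10/29).
Pull out 2: since 29 ≡ 5 (mod 8), (2/29) = -1.
Reciprocity: 5 ≡ 1 and 29 ≡ 1 (mod 4), so (5/29) = +(29/5).
Reduce top mod 5: now compute (4/5).
Pull out 2^2: since 5 ≡ 5 (mod 8), (2/5) = -1, so (2/5)^2 = +1.
Reached (1/5) = 1. Collecting the sign flips along the way, the symbol is -1.

-1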